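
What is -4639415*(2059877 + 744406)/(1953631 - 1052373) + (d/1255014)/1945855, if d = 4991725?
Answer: -1588598364262903781064580/110046993547942413 ≈ -1.4436e+7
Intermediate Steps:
-4639415*(2059877 + 744406)/(1953631 - 1052373) + (d/1255014)/1945855 = -4639415*(2059877 + 744406)/(1953631 - 1052373) + (4991725/1255014)/1945855 = -4639415/(901258/2804283) + (4991725*(1/1255014))*(1/1945855) = -4639415/(901258*(1/2804283)) + (4991725/1255014)*(1/1945855) = -4639415/901258/2804283 + 998345/488415053394 = -4639415*2804283/901258 + 998345/488415053394 = -13010232614445/901258 + 998345/488415053394 = -1588598364262903781064580/110046993547942413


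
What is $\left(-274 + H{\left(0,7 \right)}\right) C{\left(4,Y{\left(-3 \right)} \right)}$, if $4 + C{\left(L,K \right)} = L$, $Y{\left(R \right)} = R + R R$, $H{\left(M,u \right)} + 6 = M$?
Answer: $0$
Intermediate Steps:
$H{\left(M,u \right)} = -6 + M$
$Y{\left(R \right)} = R + R^{2}$
$C{\left(L,K \right)} = -4 + L$
$\left(-274 + H{\left(0,7 \right)}\right) C{\left(4,Y{\left(-3 \right)} \right)} = \left(-274 + \left(-6 + 0\right)\right) \left(-4 + 4\right) = \left(-274 - 6\right) 0 = \left(-280\right) 0 = 0$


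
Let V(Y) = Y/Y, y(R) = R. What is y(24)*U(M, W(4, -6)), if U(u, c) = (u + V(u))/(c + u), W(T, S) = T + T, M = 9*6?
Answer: 660/31 ≈ 21.290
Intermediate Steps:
V(Y) = 1
M = 54
W(T, S) = 2*T
U(u, c) = (1 + u)/(c + u) (U(u, c) = (u + 1)/(c + u) = (1 + u)/(c + u))
y(24)*U(M, W(4, -6)) = 24*((1 + 54)/(2*4 + 54)) = 24*(55/(8 + 54)) = 24*(55/62) = 660/31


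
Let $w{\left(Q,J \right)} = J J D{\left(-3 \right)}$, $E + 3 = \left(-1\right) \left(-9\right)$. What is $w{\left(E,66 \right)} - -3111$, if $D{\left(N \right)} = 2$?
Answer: $11823$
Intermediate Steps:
$E = 6$ ($E = -3 - -9 = -3 + 9 = 6$)
$w{\left(Q,J \right)} = 2 J^{2}$ ($w{\left(Q,J \right)} = J J 2 = J^{2} \cdot 2 = 2 J^{2}$)
$w{\left(E,66 \right)} - -3111 = 2 \cdot 66^{2} - -3111 = 2 \cdot 4356 + 3111 = 8712 + 3111 = 11823$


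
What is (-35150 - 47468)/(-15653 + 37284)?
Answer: -82618/21631 ≈ -3.8194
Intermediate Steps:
(-35150 - 47468)/(-15653 + 37284) = -82618/21631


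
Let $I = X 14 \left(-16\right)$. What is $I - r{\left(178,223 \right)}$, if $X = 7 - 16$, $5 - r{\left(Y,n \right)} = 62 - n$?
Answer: $1850$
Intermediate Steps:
$r{\left(Y,n \right)} = -57 + n$ ($r{\left(Y,n \right)} = 5 - \left(62 - n\right) = 5 + \left(-62 + n\right) = -57 + n$)
$X = -9$ ($X = 7 - 16 = -9$)
$I = 2016$ ($I = \left(-9\right) 14 \left(-16\right) = \left(-126\right) \left(-16\right) = 2016$)
$I - r{\left(178,223 \right)} = 2016 - \left(-57 + 223\right) = 2016 - 166 = 1850$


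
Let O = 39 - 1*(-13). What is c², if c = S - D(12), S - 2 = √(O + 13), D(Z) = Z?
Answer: (10 - √65)² ≈ 3.7548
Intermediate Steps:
O = 52 (O = 39 + 13 = 52)
S = 2 + √65 (S = 2 + √(52 + 13) = 2 + √65 ≈ 10.062)
c = -10 + √65 (c = (2 + √65) - 1*12 = (2 + √65) - 12 = -10 + √65 ≈ -1.9377)
c² = (-10 + √65)²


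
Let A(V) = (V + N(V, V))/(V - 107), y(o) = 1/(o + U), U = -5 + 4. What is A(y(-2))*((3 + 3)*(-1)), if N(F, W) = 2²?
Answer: 33/161 ≈ 0.20497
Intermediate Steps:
U = -1
N(F, W) = 4
y(o) = 1/(-1 + o) (y(o) = 1/(o - 1) = 1/(-1 + o))
A(V) = (4 + V)/(-107 + V) (A(V) = (V + 4)/(V - 107) = (4 + V)/(-107 + V))
A(y(-2))*((3 + 3)*(-1)) = ((4 + 1/(-1 - 2))/(-107 + 1/(-1 - 2)))*((3 + 3)*(-1)) = ((4 + 1/(-3))/(-107 + 1/(-3)))*(6*(-1)) = ((4 - ⅓)/(-107 - ⅓))*(-6) = ((11/3)/(-322/3))*(-6) = -3/322*11/3*(-6) = -11/322*(-6) = 33/161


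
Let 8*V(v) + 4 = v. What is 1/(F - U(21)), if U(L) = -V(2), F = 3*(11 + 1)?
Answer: 4/143 ≈ 0.027972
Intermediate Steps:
V(v) = -1/2 + v/8
F = 36 (F = 3*12 = 36)
U(L) = 1/4 (U(L) = -(-1/2 + (1/8)*2) = -(-1/2 + 1/4) = -1*(-1/4) = 1/4)
1/(F - U(21)) = 1/(36 - 1*1/4) = 1/(36 - 1/4) = 1/(143/4) = 4/143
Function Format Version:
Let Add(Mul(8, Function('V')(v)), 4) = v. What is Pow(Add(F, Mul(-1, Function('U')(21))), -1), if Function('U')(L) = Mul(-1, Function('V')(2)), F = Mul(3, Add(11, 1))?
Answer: Rational(4, 143) ≈ 0.027972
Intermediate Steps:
Function('V')(v) = Add(Rational(-1, 2), Mul(Rational(1, 8), v))
F = 36 (F = Mul(3, 12) = 36)
Function('U')(L) = Rational(1, 4) (Function('U')(L) = Mul(-1, Add(Rational(-1, 2), Mul(Rational(1, 8), 2))) = Mul(-1, Add(Rational(-1, 2), Rational(1, 4))) = Mul(-1, Rational(-1, 4)) = Rational(1, 4))
Pow(Add(F, Mul(-1, Function('U')(21))), -1) = Pow(Add(36, Mul(-1, Rational(1, 4))), -1) = Pow(Add(36, Rational(-1, 4)), -1) = Pow(Rational(143, 4), -1) = Rational(4, 143)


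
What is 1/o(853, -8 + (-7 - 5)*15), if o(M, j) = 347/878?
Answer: 878/347 ≈ 2.5303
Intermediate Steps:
o(M, j) = 347/878 (o(M, j) = 347*(1/878) = 347/878)
1/o(853, -8 + (-7 - 5)*15) = 1/(347/878) = 878/347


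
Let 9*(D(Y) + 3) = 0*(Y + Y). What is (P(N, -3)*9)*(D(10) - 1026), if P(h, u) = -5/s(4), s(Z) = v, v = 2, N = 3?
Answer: 46305/2 ≈ 23153.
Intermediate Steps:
s(Z) = 2
D(Y) = -3 (D(Y) = -3 + (0*(Y + Y))/9 = -3 + (0*(2*Y))/9 = -3 + (⅑)*0 = -3 + 0 = -3)
P(h, u) = -5/2
(P(N, -3)*9)*(D(10) - 1026) = (-5/2*9)*(-3 - 1026) = -45/2*(-1029) = 46305/2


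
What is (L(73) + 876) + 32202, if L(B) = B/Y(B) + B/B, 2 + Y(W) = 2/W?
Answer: 4758047/144 ≈ 33042.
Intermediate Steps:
Y(W) = -2 + 2/W
L(B) = 1 + B/(-2 + 2/B) (L(B) = B/(-2 + 2/B) + B/B = B/(-2 + 2/B) + 1 = 1 + B/(-2 + 2/B))
(L(73) + 876) + 32202 = ((-1 + 73 - ½*73²)/(-1 + 73) + 876) + 32202 = ((-1 + 73 - ½*5329)/72 + 876) + 32202 = ((-1 + 73 - 5329/2)/72 + 876) + 32202 = ((1/72)*(-5185/2) + 876) + 32202 = (-5185/144 + 876) + 32202 = 120959/144 + 32202 = 4758047/144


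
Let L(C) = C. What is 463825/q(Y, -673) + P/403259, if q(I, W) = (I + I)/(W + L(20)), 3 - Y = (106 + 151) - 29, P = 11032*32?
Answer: 24799660379/36846 ≈ 6.7306e+5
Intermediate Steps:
P = 353024
Y = -225 (Y = 3 - ((106 + 151) - 29) = 3 - (257 - 29) = 3 - 1*228 = 3 - 228 = -225)
q(I, W) = 2*I/(20 + W) (q(I, W) = (I + I)/(W + 20) = (2*I)/(20 + W) = 2*I/(20 + W))
463825/q(Y, -673) + P/403259 = 463825/((2*(-225)/(20 - 673))) + 353024/403259 = 463825/((2*(-225)/(-653))) + 353024*(1/403259) = 463825/((2*(-225)*(-1/653))) + 1792/2047 = 463825/(450/653) + 1792/2047 = 463825*(653/450) + 1792/2047 = 12115109/18 + 1792/2047 = 24799660379/36846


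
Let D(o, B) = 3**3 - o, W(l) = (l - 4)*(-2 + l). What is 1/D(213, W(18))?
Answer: -1/186 ≈ -0.0053763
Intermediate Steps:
W(l) = (-4 + l)*(-2 + l)
D(o, B) = 27 - o
1/D(213, W(18)) = 1/(27 - 1*213) = 1/(27 - 213) = 1/(-186) = -1/186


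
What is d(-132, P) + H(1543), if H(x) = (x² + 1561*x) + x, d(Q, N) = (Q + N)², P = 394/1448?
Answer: 2520430706281/524176 ≈ 4.8084e+6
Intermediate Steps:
P = 197/724 (P = 394*(1/1448) = 197/724 ≈ 0.27210)
d(Q, N) = (N + Q)²
H(x) = x² + 1562*x
d(-132, P) + H(1543) = (197/724 - 132)² + 1543*(1562 + 1543) = (-95371/724)² + 1543*3105 = 9095627641/524176 + 4791015 = 2520430706281/524176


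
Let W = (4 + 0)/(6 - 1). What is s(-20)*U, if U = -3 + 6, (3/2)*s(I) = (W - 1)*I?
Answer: 8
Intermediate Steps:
W = ⅘ (W = 4/5 = 4*(⅕) = ⅘ ≈ 0.80000)
s(I) = -2*I/15 (s(I) = 2*((⅘ - 1)*I)/3 = 2*(-I/5)/3 = -2*I/15)
U = 3
s(-20)*U = -2/15*(-20)*3 = (8/3)*3 = 8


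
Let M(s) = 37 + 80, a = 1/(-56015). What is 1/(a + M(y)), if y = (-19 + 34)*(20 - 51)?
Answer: 56015/6553754 ≈ 0.0085470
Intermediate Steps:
a = -1/56015 ≈ -1.7852e-5
y = -465 (y = 15*(-31) = -465)
M(s) = 117
1/(a + M(y)) = 1/(-1/56015 + 117) = 1/(6553754/56015) = 56015/6553754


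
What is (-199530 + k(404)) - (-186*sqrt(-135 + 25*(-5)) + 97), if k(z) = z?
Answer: -199223 + 372*I*sqrt(65) ≈ -1.9922e+5 + 2999.2*I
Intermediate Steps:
(-199530 + k(404)) - (-186*sqrt(-135 + 25*(-5)) + 97) = (-199530 + 404) - (-186*sqrt(-135 + 25*(-5)) + 97) = -199126 - (-186*sqrt(-135 - 125) + 97) = -199126 - (-372*I*sqrt(65) + 97) = -199126 - (97 - 372*I*sqrt(65)) = -199126 + (-97 + 372*I*sqrt(65)) = -199223 + 372*I*sqrt(65)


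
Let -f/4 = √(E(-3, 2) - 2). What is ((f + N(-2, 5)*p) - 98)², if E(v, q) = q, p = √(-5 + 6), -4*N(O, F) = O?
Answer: 38025/4 ≈ 9506.3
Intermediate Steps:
N(O, F) = -O/4
p = 1 (p = √1 = 1)
f = 0 (f = -4*√(2 - 2) = -4*√0 = -4*0 = 0)
((f + N(-2, 5)*p) - 98)² = ((0 - ¼*(-2)*1) - 98)² = ((0 + (½)*1) - 98)² = ((0 + ½) - 98)² = (½ - 98)² = (-195/2)² = 38025/4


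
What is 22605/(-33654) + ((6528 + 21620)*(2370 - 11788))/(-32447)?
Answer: 41882019017/5126626 ≈ 8169.5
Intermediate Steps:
22605/(-33654) + ((6528 + 21620)*(2370 - 11788))/(-32447) = 22605*(-1/33654) + (28148*(-9418))*(-1/32447) = -7535/11218 - 265097864*(-1/32447) = -7535/11218 + 265097864/32447 = 41882019017/5126626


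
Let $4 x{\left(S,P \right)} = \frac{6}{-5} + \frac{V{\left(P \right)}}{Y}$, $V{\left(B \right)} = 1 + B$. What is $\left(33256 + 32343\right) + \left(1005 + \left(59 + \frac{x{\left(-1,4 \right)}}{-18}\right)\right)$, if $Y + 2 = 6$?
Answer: $\frac{95994719}{1440} \approx 66663.0$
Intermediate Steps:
$Y = 4$ ($Y = -2 + 6 = 4$)
$x{\left(S,P \right)} = - \frac{19}{80} + \frac{P}{16}$ ($x{\left(S,P \right)} = \frac{\frac{6}{-5} + \frac{1 + P}{4}}{4} = \frac{6 \left(- \frac{1}{5}\right) + \left(1 + P\right) \frac{1}{4}}{4} = \frac{- \frac{6}{5} + \left(\frac{1}{4} + \frac{P}{4}\right)}{4} = \frac{- \frac{19}{20} + \frac{P}{4}}{4} = - \frac{19}{80} + \frac{P}{16}$)
$\left(33256 + 32343\right) + \left(1005 + \left(59 + \frac{x{\left(-1,4 \right)}}{-18}\right)\right) = \left(33256 + 32343\right) + \left(1005 + \left(59 + \frac{- \frac{19}{80} + \frac{1}{16} \cdot 4}{-18}\right)\right) = 65599 + \left(1005 + \left(59 - \frac{- \frac{19}{80} + \frac{1}{4}}{18}\right)\right) = 65599 + \left(1005 + \left(59 - \frac{1}{1440}\right)\right) = 65599 + \left(1005 + \frac{84959}{1440}\right) = 65599 + \frac{1532159}{1440} = \frac{95994719}{1440}$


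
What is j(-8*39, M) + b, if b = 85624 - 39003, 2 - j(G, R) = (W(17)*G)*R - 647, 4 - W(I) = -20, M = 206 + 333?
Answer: 4083302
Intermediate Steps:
M = 539
W(I) = 24 (W(I) = 4 - 1*(-20) = 4 + 20 = 24)
j(G, R) = 649 - 24*G*R (j(G, R) = 2 - ((24*G)*R - 647) = 2 - (24*G*R - 647) = 2 - (-647 + 24*G*R) = 2 + (647 - 24*G*R) = 649 - 24*G*R)
b = 46621
j(-8*39, M) + b = (649 - 24*(-8*39)*539) + 46621 = (649 - 24*(-312)*539) + 46621 = (649 + 4036032) + 46621 = 4036681 + 46621 = 4083302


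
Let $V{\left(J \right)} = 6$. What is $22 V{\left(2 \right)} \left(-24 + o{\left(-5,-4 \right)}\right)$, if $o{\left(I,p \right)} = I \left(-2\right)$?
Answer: $-1848$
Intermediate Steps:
$o{\left(I,p \right)} = - 2 I$
$22 V{\left(2 \right)} \left(-24 + o{\left(-5,-4 \right)}\right) = 22 \cdot 6 \left(-24 - -10\right) = 22 \cdot 6 \left(-24 + 10\right) = 22 \cdot 6 \left(-14\right) = 22 \left(-84\right) = -1848$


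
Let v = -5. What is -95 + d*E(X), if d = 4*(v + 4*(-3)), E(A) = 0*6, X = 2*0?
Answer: -95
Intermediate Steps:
X = 0
E(A) = 0
d = -68 (d = 4*(-5 + 4*(-3)) = 4*(-5 - 12) = 4*(-17) = -68)
-95 + d*E(X) = -95 - 68*0 = -95 + 0 = -95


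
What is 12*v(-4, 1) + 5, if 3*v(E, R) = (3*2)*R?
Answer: 29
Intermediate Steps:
v(E, R) = 2*R (v(E, R) = ((3*2)*R)/3 = (6*R)/3 = 2*R)
12*v(-4, 1) + 5 = 12*(2*1) + 5 = 12*2 + 5 = 24 + 5 = 29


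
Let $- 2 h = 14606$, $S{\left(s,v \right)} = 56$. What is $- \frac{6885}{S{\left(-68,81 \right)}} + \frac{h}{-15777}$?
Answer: $- \frac{108215677}{883512} \approx -122.48$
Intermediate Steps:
$h = -7303$ ($h = \left(- \frac{1}{2}\right) 14606 = -7303$)
$- \frac{6885}{S{\left(-68,81 \right)}} + \frac{h}{-15777} = - \frac{6885}{56} - \frac{7303}{-15777} = \left(-6885\right) \frac{1}{56} - - \frac{7303}{15777} = - \frac{6885}{56} + \frac{7303}{15777} = - \frac{108215677}{883512}$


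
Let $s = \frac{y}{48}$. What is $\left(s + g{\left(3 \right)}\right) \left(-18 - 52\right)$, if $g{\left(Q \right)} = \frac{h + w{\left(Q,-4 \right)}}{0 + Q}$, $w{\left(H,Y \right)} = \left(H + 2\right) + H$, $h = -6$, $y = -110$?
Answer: $\frac{455}{4} \approx 113.75$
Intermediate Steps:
$w{\left(H,Y \right)} = 2 + 2 H$ ($w{\left(H,Y \right)} = \left(2 + H\right) + H = 2 + 2 H$)
$g{\left(Q \right)} = \frac{-4 + 2 Q}{Q}$ ($g{\left(Q \right)} = \frac{-6 + \left(2 + 2 Q\right)}{0 + Q} = \frac{-4 + 2 Q}{Q}$)
$s = - \frac{55}{24}$ ($s = - \frac{110}{48} = \left(-110\right) \frac{1}{48} = - \frac{55}{24} \approx -2.2917$)
$\left(s + g{\left(3 \right)}\right) \left(-18 - 52\right) = \left(- \frac{55}{24} + \left(2 - \frac{4}{3}\right)\right) \left(-18 - 52\right) = \left(- \frac{55}{24} + \left(2 - \frac{4}{3}\right)\right) \left(-70\right) = \left(- \frac{55}{24} + \frac{2}{3}\right) \left(-70\right) = \left(- \frac{13}{8}\right) \left(-70\right) = \frac{455}{4}$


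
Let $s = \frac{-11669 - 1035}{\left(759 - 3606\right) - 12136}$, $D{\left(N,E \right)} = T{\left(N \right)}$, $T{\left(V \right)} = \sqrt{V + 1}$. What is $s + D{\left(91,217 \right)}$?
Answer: $\frac{12704}{14983} + 2 \sqrt{23} \approx 10.44$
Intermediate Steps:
$T{\left(V \right)} = \sqrt{1 + V}$
$D{\left(N,E \right)} = \sqrt{1 + N}$
$s = \frac{12704}{14983}$ ($s = - \frac{12704}{-2847 - 12136} = - \frac{12704}{-14983} = \left(-12704\right) \left(- \frac{1}{14983}\right) = \frac{12704}{14983} \approx 0.84789$)
$s + D{\left(91,217 \right)} = \frac{12704}{14983} + \sqrt{1 + 91} = \frac{12704}{14983} + \sqrt{92} = \frac{12704}{14983} + 2 \sqrt{23}$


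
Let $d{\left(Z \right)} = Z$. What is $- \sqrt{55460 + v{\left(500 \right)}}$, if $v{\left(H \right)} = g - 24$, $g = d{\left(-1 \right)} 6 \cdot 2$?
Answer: $- 8 \sqrt{866} \approx -235.42$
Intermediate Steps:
$g = -12$ ($g = \left(-1\right) 6 \cdot 2 = \left(-6\right) 2 = -12$)
$v{\left(H \right)} = -36$ ($v{\left(H \right)} = -12 - 24 = -36$)
$- \sqrt{55460 + v{\left(500 \right)}} = - \sqrt{55460 - 36} = - \sqrt{55424} = - 8 \sqrt{866}$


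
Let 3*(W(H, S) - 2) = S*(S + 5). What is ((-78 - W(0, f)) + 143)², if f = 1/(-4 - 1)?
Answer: 2505889/625 ≈ 4009.4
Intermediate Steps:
f = -⅕ (f = 1/(-5) = -⅕ ≈ -0.20000)
W(H, S) = 2 + S*(5 + S)/3 (W(H, S) = 2 + (S*(S + 5))/3 = 2 + (S*(5 + S))/3 = 2 + S*(5 + S)/3)
((-78 - W(0, f)) + 143)² = ((-78 - (2 + (-⅕)²/3 + (5/3)*(-⅕))) + 143)² = ((-78 - (2 + (⅓)*(1/25) - ⅓)) + 143)² = ((-78 - (2 + 1/75 - ⅓)) + 143)² = ((-78 - 1*42/25) + 143)² = ((-78 - 42/25) + 143)² = (-1992/25 + 143)² = (1583/25)² = 2505889/625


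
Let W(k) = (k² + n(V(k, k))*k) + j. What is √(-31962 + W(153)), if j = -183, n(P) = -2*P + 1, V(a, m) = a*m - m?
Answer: I*√7124919 ≈ 2669.3*I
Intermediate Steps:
V(a, m) = -m + a*m
n(P) = 1 - 2*P
W(k) = -183 + k² + k*(1 - 2*k*(-1 + k)) (W(k) = (k² + (1 - 2*k*(-1 + k))*k) - 183 = (k² + k*(1 - 2*k*(-1 + k))) - 183 = -183 + k² + k*(1 - 2*k*(-1 + k)))
√(-31962 + W(153)) = √(-31962 + (-183 + 153 - 2*153³ + 3*153²)) = √(-31962 + (-183 + 153 - 2*3581577 + 3*23409)) = √(-31962 + (-183 + 153 - 7163154 + 70227)) = √(-31962 - 7092957) = √(-7124919) = I*√7124919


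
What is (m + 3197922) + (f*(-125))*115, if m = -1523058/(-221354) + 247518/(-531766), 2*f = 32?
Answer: 87337623587670566/29427132791 ≈ 2.9679e+6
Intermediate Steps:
f = 16 (f = (½)*32 = 16)
m = 188780340264/29427132791 (m = -1523058*(-1/221354) + 247518*(-1/531766) = 761529/110677 - 123759/265883 = 188780340264/29427132791 ≈ 6.4152)
(m + 3197922) + (f*(-125))*115 = (188780340264/29427132791 + 3197922) + (16*(-125))*115 = 94105864129600566/29427132791 - 2000*115 = 94105864129600566/29427132791 - 230000 = 87337623587670566/29427132791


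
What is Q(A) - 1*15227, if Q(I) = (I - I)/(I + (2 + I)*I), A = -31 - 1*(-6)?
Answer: -15227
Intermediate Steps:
A = -25 (A = -31 + 6 = -25)
Q(I) = 0 (Q(I) = 0/(I + I*(2 + I)) = 0)
Q(A) - 1*15227 = 0 - 1*15227 = 0 - 15227 = -15227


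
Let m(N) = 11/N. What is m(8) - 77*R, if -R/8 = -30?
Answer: -147829/8 ≈ -18479.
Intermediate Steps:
R = 240 (R = -8*(-30) = 240)
m(8) - 77*R = 11/8 - 77*240 = 11*(⅛) - 18480 = 11/8 - 18480 = -147829/8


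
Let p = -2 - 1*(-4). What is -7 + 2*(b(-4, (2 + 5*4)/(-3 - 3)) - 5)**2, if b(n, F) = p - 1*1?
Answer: 25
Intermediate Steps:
p = 2 (p = -2 + 4 = 2)
b(n, F) = 1 (b(n, F) = 2 - 1*1 = 2 - 1 = 1)
-7 + 2*(b(-4, (2 + 5*4)/(-3 - 3)) - 5)**2 = -7 + 2*(1 - 5)**2 = -7 + 2*(-4)**2 = -7 + 2*16 = -7 + 32 = 25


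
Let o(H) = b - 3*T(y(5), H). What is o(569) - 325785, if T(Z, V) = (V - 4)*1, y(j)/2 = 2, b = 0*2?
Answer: -327480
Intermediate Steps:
b = 0
y(j) = 4 (y(j) = 2*2 = 4)
T(Z, V) = -4 + V (T(Z, V) = (-4 + V)*1 = -4 + V)
o(H) = 12 - 3*H (o(H) = 0 - 3*(-4 + H) = 0 + (12 - 3*H) = 12 - 3*H)
o(569) - 325785 = (12 - 3*569) - 325785 = (12 - 1707) - 325785 = -1695 - 325785 = -327480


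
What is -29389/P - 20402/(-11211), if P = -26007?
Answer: 946177/320753 ≈ 2.9499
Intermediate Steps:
-29389/P - 20402/(-11211) = -29389/(-26007) - 20402/(-11211) = -29389*(-1/26007) - 20402*(-1/11211) = 29389/26007 + 202/111 = 946177/320753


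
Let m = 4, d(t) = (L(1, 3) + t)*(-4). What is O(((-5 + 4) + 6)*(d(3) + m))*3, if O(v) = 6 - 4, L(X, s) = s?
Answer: 6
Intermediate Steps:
d(t) = -12 - 4*t (d(t) = (3 + t)*(-4) = -12 - 4*t)
O(v) = 2
O(((-5 + 4) + 6)*(d(3) + m))*3 = 2*3 = 6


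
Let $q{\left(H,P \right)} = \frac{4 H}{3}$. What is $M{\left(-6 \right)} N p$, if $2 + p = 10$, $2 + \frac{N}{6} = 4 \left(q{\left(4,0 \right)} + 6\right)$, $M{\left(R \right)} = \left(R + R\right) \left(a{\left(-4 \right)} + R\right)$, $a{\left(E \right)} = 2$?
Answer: $99840$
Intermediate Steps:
$q{\left(H,P \right)} = \frac{4 H}{3}$ ($q{\left(H,P \right)} = 4 H \frac{1}{3} = \frac{4 H}{3}$)
$M{\left(R \right)} = 2 R \left(2 + R\right)$ ($M{\left(R \right)} = \left(R + R\right) \left(2 + R\right) = 2 R \left(2 + R\right)$)
$N = 260$ ($N = -12 + 6 \cdot 4 \left(\frac{4}{3} \cdot 4 + 6\right) = -12 + 6 \cdot 4 \left(\frac{16}{3} + 6\right) = -12 + 6 \cdot 4 \cdot \frac{34}{3} = -12 + 6 \cdot \frac{136}{3} = -12 + 272 = 260$)
$p = 8$ ($p = -2 + 10 = 8$)
$M{\left(-6 \right)} N p = 2 \left(-6\right) \left(2 - 6\right) 260 \cdot 8 = 2 \left(-6\right) \left(-4\right) 260 \cdot 8 = 48 \cdot 260 \cdot 8 = 12480 \cdot 8 = 99840$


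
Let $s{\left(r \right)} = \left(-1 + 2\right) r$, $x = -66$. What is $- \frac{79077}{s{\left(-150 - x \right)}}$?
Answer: $\frac{26359}{28} \approx 941.39$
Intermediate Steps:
$s{\left(r \right)} = r$ ($s{\left(r \right)} = 1 r = r$)
$- \frac{79077}{s{\left(-150 - x \right)}} = - \frac{79077}{-150 - -66} = - \frac{79077}{-150 + 66} = - \frac{79077}{-84} = \left(-79077\right) \left(- \frac{1}{84}\right) = \frac{26359}{28}$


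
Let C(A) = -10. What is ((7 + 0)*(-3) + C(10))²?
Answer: 961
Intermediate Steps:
((7 + 0)*(-3) + C(10))² = ((7 + 0)*(-3) - 10)² = (7*(-3) - 10)² = (-21 - 10)² = (-31)² = 961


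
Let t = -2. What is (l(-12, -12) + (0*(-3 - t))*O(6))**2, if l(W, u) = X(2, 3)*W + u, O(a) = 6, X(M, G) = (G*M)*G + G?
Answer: 69696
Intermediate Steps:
X(M, G) = G + M*G**2 (X(M, G) = M*G**2 + G = G + M*G**2)
l(W, u) = u + 21*W (l(W, u) = (3*(1 + 3*2))*W + u = (3*(1 + 6))*W + u = (3*7)*W + u = 21*W + u = u + 21*W)
(l(-12, -12) + (0*(-3 - t))*O(6))**2 = ((-12 + 21*(-12)) + (0*(-3 - 1*(-2)))*6)**2 = ((-12 - 252) + (0*(-3 + 2))*6)**2 = (-264 + (0*(-1))*6)**2 = (-264 + 0*6)**2 = (-264 + 0)**2 = (-264)**2 = 69696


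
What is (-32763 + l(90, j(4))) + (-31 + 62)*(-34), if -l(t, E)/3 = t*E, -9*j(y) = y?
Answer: -33697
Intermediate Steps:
j(y) = -y/9
l(t, E) = -3*E*t (l(t, E) = -3*t*E = -3*E*t)
(-32763 + l(90, j(4))) + (-31 + 62)*(-34) = (-32763 - 3*(-1/9*4)*90) + (-31 + 62)*(-34) = (-32763 - 3*(-4/9)*90) + 31*(-34) = (-32763 + 120) - 1054 = -32643 - 1054 = -33697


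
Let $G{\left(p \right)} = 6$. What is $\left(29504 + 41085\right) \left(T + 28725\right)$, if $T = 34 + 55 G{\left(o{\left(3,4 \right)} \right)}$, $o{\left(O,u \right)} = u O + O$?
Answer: $2053363421$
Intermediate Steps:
$o{\left(O,u \right)} = O + O u$ ($o{\left(O,u \right)} = O u + O = O + O u$)
$T = 364$ ($T = 34 + 55 \cdot 6 = 34 + 330 = 364$)
$\left(29504 + 41085\right) \left(T + 28725\right) = \left(29504 + 41085\right) \left(364 + 28725\right) = 70589 \cdot 29089 = 2053363421$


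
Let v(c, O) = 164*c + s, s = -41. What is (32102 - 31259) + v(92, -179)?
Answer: 15890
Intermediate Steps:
v(c, O) = -41 + 164*c (v(c, O) = 164*c - 41 = -41 + 164*c)
(32102 - 31259) + v(92, -179) = (32102 - 31259) + (-41 + 164*92) = 843 + (-41 + 15088) = 843 + 15047 = 15890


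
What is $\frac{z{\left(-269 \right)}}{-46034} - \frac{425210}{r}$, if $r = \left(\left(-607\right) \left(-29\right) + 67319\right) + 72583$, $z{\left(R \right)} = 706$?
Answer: $- \frac{1968531567}{725058517} \approx -2.715$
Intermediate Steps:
$r = 157505$ ($r = \left(17603 + 67319\right) + 72583 = 84922 + 72583 = 157505$)
$\frac{z{\left(-269 \right)}}{-46034} - \frac{425210}{r} = \frac{706}{-46034} - \frac{425210}{157505} = 706 \left(- \frac{1}{46034}\right) - \frac{85042}{31501} = - \frac{353}{23017} - \frac{85042}{31501} = - \frac{1968531567}{725058517}$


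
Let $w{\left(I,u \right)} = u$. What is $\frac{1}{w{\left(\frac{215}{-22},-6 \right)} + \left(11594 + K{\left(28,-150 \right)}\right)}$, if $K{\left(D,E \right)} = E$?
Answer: $\frac{1}{11438} \approx 8.7428 \cdot 10^{-5}$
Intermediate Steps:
$\frac{1}{w{\left(\frac{215}{-22},-6 \right)} + \left(11594 + K{\left(28,-150 \right)}\right)} = \frac{1}{-6 + \left(11594 - 150\right)} = \frac{1}{-6 + 11444} = \frac{1}{11438}$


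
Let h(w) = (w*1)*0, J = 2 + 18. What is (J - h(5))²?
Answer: 400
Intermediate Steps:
J = 20
h(w) = 0 (h(w) = w*0 = 0)
(J - h(5))² = (20 - 1*0)² = (20 + 0)² = 20² = 400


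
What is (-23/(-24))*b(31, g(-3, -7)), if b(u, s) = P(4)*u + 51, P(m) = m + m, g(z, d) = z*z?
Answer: 6877/24 ≈ 286.54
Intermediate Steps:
g(z, d) = z²
P(m) = 2*m
b(u, s) = 51 + 8*u (b(u, s) = (2*4)*u + 51 = 8*u + 51 = 51 + 8*u)
(-23/(-24))*b(31, g(-3, -7)) = (-23/(-24))*(51 + 8*31) = (-23*(-1/24))*(51 + 248) = (23/24)*299 = 6877/24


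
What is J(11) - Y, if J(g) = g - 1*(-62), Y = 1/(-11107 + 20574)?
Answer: 691090/9467 ≈ 73.000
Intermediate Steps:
Y = 1/9467 ≈ 0.00010563
J(g) = 62 + g (J(g) = g + 62 = 62 + g)
J(11) - Y = (62 + 11) - 1*1/9467 = 73 - 1/9467 = 691090/9467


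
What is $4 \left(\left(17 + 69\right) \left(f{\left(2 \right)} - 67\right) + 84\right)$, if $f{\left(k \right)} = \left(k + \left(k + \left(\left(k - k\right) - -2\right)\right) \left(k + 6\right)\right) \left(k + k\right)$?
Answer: $24072$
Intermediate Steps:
$f{\left(k \right)} = 2 k \left(k + \left(2 + k\right) \left(6 + k\right)\right)$ ($f{\left(k \right)} = \left(k + \left(k + \left(0 + 2\right)\right) \left(6 + k\right)\right) 2 k = \left(k + \left(k + 2\right) \left(6 + k\right)\right) 2 k = \left(k + \left(2 + k\right) \left(6 + k\right)\right) 2 k = 2 k \left(k + \left(2 + k\right) \left(6 + k\right)\right)$)
$4 \left(\left(17 + 69\right) \left(f{\left(2 \right)} - 67\right) + 84\right) = 4 \left(\left(17 + 69\right) \left(2 \cdot 2 \left(12 + 2^{2} + 9 \cdot 2\right) - 67\right) + 84\right) = 4 \left(86 \left(2 \cdot 2 \left(12 + 4 + 18\right) - 67\right) + 84\right) = 4 \left(86 \left(2 \cdot 2 \cdot 34 - 67\right) + 84\right) = 4 \left(86 \left(136 - 67\right) + 84\right) = 4 \left(86 \cdot 69 + 84\right) = 4 \left(5934 + 84\right) = 4 \cdot 6018 = 24072$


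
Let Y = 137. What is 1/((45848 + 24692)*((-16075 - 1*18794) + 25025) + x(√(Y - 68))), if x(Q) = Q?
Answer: -30191120/20964585717651197 - √69/482185471505977531 ≈ -1.4401e-9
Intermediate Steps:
1/((45848 + 24692)*((-16075 - 1*18794) + 25025) + x(√(Y - 68))) = 1/((45848 + 24692)*((-16075 - 1*18794) + 25025) + √(137 - 68)) = 1/(70540*((-16075 - 18794) + 25025) + √69) = 1/(70540*(-34869 + 25025) + √69) = 1/(70540*(-9844) + √69) = 1/(-694395760 + √69)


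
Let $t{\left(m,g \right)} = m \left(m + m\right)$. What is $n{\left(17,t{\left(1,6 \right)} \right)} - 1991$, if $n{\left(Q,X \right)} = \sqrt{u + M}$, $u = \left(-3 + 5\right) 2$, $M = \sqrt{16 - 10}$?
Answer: $-1991 + \sqrt{4 + \sqrt{6}} \approx -1988.5$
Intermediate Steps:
$M = \sqrt{6} \approx 2.4495$
$u = 4$ ($u = 2 \cdot 2 = 4$)
$t{\left(m,g \right)} = 2 m^{2}$ ($t{\left(m,g \right)} = m 2 m = 2 m^{2}$)
$n{\left(Q,X \right)} = \sqrt{4 + \sqrt{6}}$
$n{\left(17,t{\left(1,6 \right)} \right)} - 1991 = \sqrt{4 + \sqrt{6}} - 1991 = -1991 + \sqrt{4 + \sqrt{6}}$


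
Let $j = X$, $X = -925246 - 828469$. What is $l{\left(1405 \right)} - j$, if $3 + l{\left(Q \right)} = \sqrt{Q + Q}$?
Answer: $1753712 + \sqrt{2810} \approx 1.7538 \cdot 10^{6}$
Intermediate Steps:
$l{\left(Q \right)} = -3 + \sqrt{2} \sqrt{Q}$ ($l{\left(Q \right)} = -3 + \sqrt{Q + Q} = -3 + \sqrt{2 Q} = -3 + \sqrt{2} \sqrt{Q}$)
$X = -1753715$ ($X = -925246 - 828469 = -1753715$)
$j = -1753715$
$l{\left(1405 \right)} - j = \left(-3 + \sqrt{2} \sqrt{1405}\right) - -1753715 = \left(-3 + \sqrt{2810}\right) + 1753715 = 1753712 + \sqrt{2810}$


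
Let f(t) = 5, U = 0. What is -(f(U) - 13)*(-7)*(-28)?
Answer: 1568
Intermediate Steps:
-(f(U) - 13)*(-7)*(-28) = -(5 - 13)*(-7)*(-28) = -(-8*(-7))*(-28) = -56*(-28) = -1*(-1568) = 1568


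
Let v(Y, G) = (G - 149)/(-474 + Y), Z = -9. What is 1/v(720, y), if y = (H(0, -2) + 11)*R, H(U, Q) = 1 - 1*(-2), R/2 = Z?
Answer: -246/401 ≈ -0.61347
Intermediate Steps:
R = -18 (R = 2*(-9) = -18)
H(U, Q) = 3 (H(U, Q) = 1 + 2 = 3)
y = -252 (y = (3 + 11)*(-18) = 14*(-18) = -252)
v(Y, G) = (-149 + G)/(-474 + Y)
1/v(720, y) = 1/((-149 - 252)/(-474 + 720)) = 1/(-401/246) = -246/401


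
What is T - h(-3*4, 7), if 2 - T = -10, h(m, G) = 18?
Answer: -6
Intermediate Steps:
T = 12 (T = 2 - 1*(-10) = 2 + 10 = 12)
T - h(-3*4, 7) = 12 - 1*18 = 12 - 18 = -6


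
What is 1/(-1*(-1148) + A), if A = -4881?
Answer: -1/3733 ≈ -0.00026788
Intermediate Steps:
1/(-1*(-1148) + A) = 1/(-1*(-1148) - 4881) = 1/(1148 - 4881) = 1/(-3733) = -1/3733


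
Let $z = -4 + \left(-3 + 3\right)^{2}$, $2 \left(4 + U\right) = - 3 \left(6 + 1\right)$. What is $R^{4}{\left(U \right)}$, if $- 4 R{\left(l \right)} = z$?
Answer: $1$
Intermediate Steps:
$U = - \frac{29}{2}$ ($U = -4 + \frac{\left(-3\right) \left(6 + 1\right)}{2} = -4 + \frac{\left(-3\right) 7}{2} = -4 + \frac{1}{2} \left(-21\right) = -4 - \frac{21}{2} = - \frac{29}{2} \approx -14.5$)
$z = -4$ ($z = -4 + 0^{2} = -4 + 0 = -4$)
$R{\left(l \right)} = 1$ ($R{\left(l \right)} = \left(- \frac{1}{4}\right) \left(-4\right) = 1$)
$R^{4}{\left(U \right)} = 1^{4} = 1$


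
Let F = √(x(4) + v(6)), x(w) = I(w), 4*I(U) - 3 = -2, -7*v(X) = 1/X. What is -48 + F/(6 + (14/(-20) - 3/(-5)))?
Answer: -48 + 5*√399/1239 ≈ -47.919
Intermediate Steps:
v(X) = -1/(7*X)
I(U) = ¼ (I(U) = ¾ + (¼)*(-2) = ¾ - ½ = ¼)
x(w) = ¼
F = √399/42 (F = √(¼ - ⅐/6) = √(¼ - ⅐*⅙) = √(¼ - 1/42) = √(19/84) = √399/42 ≈ 0.47559)
-48 + F/(6 + (14/(-20) - 3/(-5))) = -48 + (√399/42)/(6 + (14/(-20) - 3/(-5))) = -48 + (√399/42)/(6 + (14*(-1/20) - 3*(-⅕))) = -48 + (√399/42)/(6 + (-7/10 + ⅗)) = -48 + (√399/42)/(6 - ⅒) = -48 + (√399/42)/(59/10) = -48 + 10*(√399/42)/59 = -48 + 5*√399/1239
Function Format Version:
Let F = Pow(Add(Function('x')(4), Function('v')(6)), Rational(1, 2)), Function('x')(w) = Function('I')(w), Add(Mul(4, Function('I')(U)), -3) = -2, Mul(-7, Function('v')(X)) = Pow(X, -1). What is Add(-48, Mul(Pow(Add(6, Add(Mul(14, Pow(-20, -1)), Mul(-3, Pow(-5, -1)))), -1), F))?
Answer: Add(-48, Mul(Rational(5, 1239), Pow(399, Rational(1, 2)))) ≈ -47.919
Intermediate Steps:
Function('v')(X) = Mul(Rational(-1, 7), Pow(X, -1))
Function('I')(U) = Rational(1, 4) (Function('I')(U) = Add(Rational(3, 4), Mul(Rational(1, 4), -2)) = Add(Rational(3, 4), Rational(-1, 2)) = Rational(1, 4))
Function('x')(w) = Rational(1, 4)
F = Mul(Rational(1, 42), Pow(399, Rational(1, 2))) (F = Pow(Add(Rational(1, 4), Mul(Rational(-1, 7), Pow(6, -1))), Rational(1, 2)) = Pow(Add(Rational(1, 4), Mul(Rational(-1, 7), Rational(1, 6))), Rational(1, 2)) = Pow(Add(Rational(1, 4), Rational(-1, 42)), Rational(1, 2)) = Pow(Rational(19, 84), Rational(1, 2)) = Mul(Rational(1, 42), Pow(399, Rational(1, 2))) ≈ 0.47559)
Add(-48, Mul(Pow(Add(6, Add(Mul(14, Pow(-20, -1)), Mul(-3, Pow(-5, -1)))), -1), F)) = Add(-48, Mul(Pow(Add(6, Add(Mul(14, Pow(-20, -1)), Mul(-3, Pow(-5, -1)))), -1), Mul(Rational(1, 42), Pow(399, Rational(1, 2))))) = Add(-48, Mul(Pow(Add(6, Add(Mul(14, Rational(-1, 20)), Mul(-3, Rational(-1, 5)))), -1), Mul(Rational(1, 42), Pow(399, Rational(1, 2))))) = Add(-48, Mul(Pow(Add(6, Add(Rational(-7, 10), Rational(3, 5))), -1), Mul(Rational(1, 42), Pow(399, Rational(1, 2))))) = Add(-48, Mul(Pow(Add(6, Rational(-1, 10)), -1), Mul(Rational(1, 42), Pow(399, Rational(1, 2))))) = Add(-48, Mul(Pow(Rational(59, 10), -1), Mul(Rational(1, 42), Pow(399, Rational(1, 2))))) = Add(-48, Mul(Rational(10, 59), Mul(Rational(1, 42), Pow(399, Rational(1, 2))))) = Add(-48, Mul(Rational(5, 1239), Pow(399, Rational(1, 2))))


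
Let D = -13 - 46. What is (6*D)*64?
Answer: -22656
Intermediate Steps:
D = -59
(6*D)*64 = (6*(-59))*64 = -354*64 = -22656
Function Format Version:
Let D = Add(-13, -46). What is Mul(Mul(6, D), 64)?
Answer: -22656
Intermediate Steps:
D = -59
Mul(Mul(6, D), 64) = Mul(Mul(6, -59), 64) = Mul(-354, 64) = -22656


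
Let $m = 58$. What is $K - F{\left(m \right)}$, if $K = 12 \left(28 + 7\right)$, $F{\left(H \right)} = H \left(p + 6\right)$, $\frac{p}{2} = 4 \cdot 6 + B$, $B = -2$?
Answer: $-2480$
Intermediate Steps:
$p = 44$ ($p = 2 \left(4 \cdot 6 - 2\right) = 2 \left(24 - 2\right) = 2 \cdot 22 = 44$)
$F{\left(H \right)} = 50 H$ ($F{\left(H \right)} = H \left(44 + 6\right) = H 50 = 50 H$)
$K = 420$ ($K = 12 \cdot 35 = 420$)
$K - F{\left(m \right)} = 420 - 50 \cdot 58 = 420 - 2900 = -2480$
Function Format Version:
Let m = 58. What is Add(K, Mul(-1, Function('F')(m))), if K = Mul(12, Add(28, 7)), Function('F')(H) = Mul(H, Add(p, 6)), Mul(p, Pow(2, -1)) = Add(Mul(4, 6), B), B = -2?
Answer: -2480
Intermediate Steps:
p = 44 (p = Mul(2, Add(Mul(4, 6), -2)) = Mul(2, Add(24, -2)) = Mul(2, 22) = 44)
Function('F')(H) = Mul(50, H) (Function('F')(H) = Mul(H, Add(44, 6)) = Mul(H, 50) = Mul(50, H))
K = 420 (K = Mul(12, 35) = 420)
Add(K, Mul(-1, Function('F')(m))) = Add(420, Mul(-1, Mul(50, 58))) = Add(420, Mul(-1, 2900)) = Add(420, -2900) = -2480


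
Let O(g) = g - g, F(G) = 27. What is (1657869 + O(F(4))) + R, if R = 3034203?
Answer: 4692072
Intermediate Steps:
O(g) = 0
(1657869 + O(F(4))) + R = (1657869 + 0) + 3034203 = 1657869 + 3034203 = 4692072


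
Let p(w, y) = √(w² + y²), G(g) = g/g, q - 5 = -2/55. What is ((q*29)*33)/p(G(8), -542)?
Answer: 23751*√293765/1468825 ≈ 8.7642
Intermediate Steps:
q = 273/55 (q = 5 - 2/55 = 273/55 ≈ 4.9636)
G(g) = 1
((q*29)*33)/p(G(8), -542) = (((273/55)*29)*33)/(√(1² + (-542)²)) = ((7917/55)*33)/(√(1 + 293764)) = 23751/(5*(√293765)) = 23751*(√293765/293765)/5 = 23751*√293765/1468825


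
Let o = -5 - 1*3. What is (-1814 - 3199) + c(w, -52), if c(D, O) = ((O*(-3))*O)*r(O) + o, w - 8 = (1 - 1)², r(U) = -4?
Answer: 27427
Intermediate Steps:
o = -8 (o = -5 - 3 = -8)
w = 8 (w = 8 + (1 - 1)² = 8 + 0² = 8 + 0 = 8)
c(D, O) = -8 + 12*O² (c(D, O) = ((O*(-3))*O)*(-4) - 8 = ((-3*O)*O)*(-4) - 8 = -3*O²*(-4) - 8 = 12*O² - 8 = -8 + 12*O²)
(-1814 - 3199) + c(w, -52) = (-1814 - 3199) + (-8 + 12*(-52)²) = -5013 + (-8 + 12*2704) = -5013 + (-8 + 32448) = -5013 + 32440 = 27427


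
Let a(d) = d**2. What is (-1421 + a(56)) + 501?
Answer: 2216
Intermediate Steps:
(-1421 + a(56)) + 501 = (-1421 + 56**2) + 501 = (-1421 + 3136) + 501 = 1715 + 501 = 2216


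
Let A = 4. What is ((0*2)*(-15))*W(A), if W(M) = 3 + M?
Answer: 0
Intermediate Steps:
((0*2)*(-15))*W(A) = ((0*2)*(-15))*(3 + 4) = (0*(-15))*7 = 0*7 = 0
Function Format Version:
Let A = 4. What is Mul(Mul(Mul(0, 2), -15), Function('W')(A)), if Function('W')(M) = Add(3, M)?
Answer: 0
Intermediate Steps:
Mul(Mul(Mul(0, 2), -15), Function('W')(A)) = Mul(Mul(Mul(0, 2), -15), Add(3, 4)) = Mul(Mul(0, -15), 7) = Mul(0, 7) = 0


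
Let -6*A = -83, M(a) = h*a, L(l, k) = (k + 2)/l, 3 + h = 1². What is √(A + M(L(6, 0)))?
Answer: √474/6 ≈ 3.6286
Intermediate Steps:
h = -2 (h = -3 + 1² = -3 + 1 = -2)
L(l, k) = (2 + k)/l
M(a) = -2*a
A = 83/6 (A = -⅙*(-83) = 83/6 ≈ 13.833)
√(A + M(L(6, 0))) = √(83/6 - 2*(2 + 0)/6) = √(83/6 - 2/3) = √(83/6 - 2*⅓) = √(83/6 - ⅔) = √(79/6) = √474/6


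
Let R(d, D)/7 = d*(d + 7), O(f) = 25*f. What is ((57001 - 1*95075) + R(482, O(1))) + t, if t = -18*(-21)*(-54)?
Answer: 1591400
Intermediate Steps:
R(d, D) = 7*d*(7 + d) (R(d, D) = 7*(d*(d + 7)) = 7*(d*(7 + d)) = 7*d*(7 + d))
t = -20412 (t = 378*(-54) = -20412)
((57001 - 1*95075) + R(482, O(1))) + t = ((57001 - 1*95075) + 7*482*(7 + 482)) - 20412 = ((57001 - 95075) + 7*482*489) - 20412 = (-38074 + 1649886) - 20412 = 1611812 - 20412 = 1591400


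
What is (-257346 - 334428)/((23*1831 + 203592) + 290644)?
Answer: -197258/178783 ≈ -1.1033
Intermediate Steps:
(-257346 - 334428)/((23*1831 + 203592) + 290644) = -591774/((42113 + 203592) + 290644) = -591774/(245705 + 290644) = -591774/536349 = -591774*1/536349 = -197258/178783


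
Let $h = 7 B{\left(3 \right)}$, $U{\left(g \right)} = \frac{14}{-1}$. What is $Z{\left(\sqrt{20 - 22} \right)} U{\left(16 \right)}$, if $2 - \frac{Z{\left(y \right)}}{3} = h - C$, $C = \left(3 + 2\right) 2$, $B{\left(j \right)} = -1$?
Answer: $-798$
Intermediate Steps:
$U{\left(g \right)} = -14$ ($U{\left(g \right)} = 14 \left(-1\right) = -14$)
$C = 10$ ($C = 5 \cdot 2 = 10$)
$h = -7$ ($h = 7 \left(-1\right) = -7$)
$Z{\left(y \right)} = 57$ ($Z{\left(y \right)} = 6 - 3 \left(-7 - 10\right) = 6 - -51 = 6 + 51 = 57$)
$Z{\left(\sqrt{20 - 22} \right)} U{\left(16 \right)} = 57 \left(-14\right) = -798$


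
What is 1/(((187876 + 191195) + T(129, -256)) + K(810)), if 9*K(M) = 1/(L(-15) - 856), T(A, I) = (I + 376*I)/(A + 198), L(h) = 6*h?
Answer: 928026/351513842681 ≈ 2.6401e-6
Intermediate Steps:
T(A, I) = 377*I/(198 + A) (T(A, I) = (377*I)/(198 + A) = 377*I/(198 + A))
K(M) = -1/8514 (K(M) = 1/(9*(6*(-15) - 856)) = 1/(9*(-90 - 856)) = (1/9)/(-946) = (1/9)*(-1/946) = -1/8514)
1/(((187876 + 191195) + T(129, -256)) + K(810)) = 1/(((187876 + 191195) + 377*(-256)/(198 + 129)) - 1/8514) = 1/((379071 + 377*(-256)/327) - 1/8514) = 1/((379071 + 377*(-256)*(1/327)) - 1/8514) = 1/((379071 - 96512/327) - 1/8514) = 1/(123859705/327 - 1/8514) = 1/(351513842681/928026) = 928026/351513842681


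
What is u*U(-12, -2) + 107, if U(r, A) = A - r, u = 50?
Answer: 607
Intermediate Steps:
u*U(-12, -2) + 107 = 50*(-2 - 1*(-12)) + 107 = 50*(-2 + 12) + 107 = 50*10 + 107 = 500 + 107 = 607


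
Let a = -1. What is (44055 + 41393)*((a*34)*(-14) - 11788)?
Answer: -966587776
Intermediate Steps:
(44055 + 41393)*((a*34)*(-14) - 11788) = (44055 + 41393)*(-1*34*(-14) - 11788) = 85448*(-34*(-14) - 11788) = 85448*(476 - 11788) = 85448*(-11312) = -966587776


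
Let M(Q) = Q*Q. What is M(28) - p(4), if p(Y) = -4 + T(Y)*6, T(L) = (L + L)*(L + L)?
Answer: 404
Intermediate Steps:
T(L) = 4*L² (T(L) = (2*L)*(2*L) = 4*L²)
M(Q) = Q²
p(Y) = -4 + 24*Y² (p(Y) = -4 + (4*Y²)*6 = -4 + 24*Y²)
M(28) - p(4) = 28² - (-4 + 24*4²) = 784 - (-4 + 24*16) = 784 - (-4 + 384) = 784 - 1*380 = 784 - 380 = 404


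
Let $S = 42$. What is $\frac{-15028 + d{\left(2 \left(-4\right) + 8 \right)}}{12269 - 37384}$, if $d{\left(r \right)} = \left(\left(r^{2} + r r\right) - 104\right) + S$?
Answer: $\frac{3018}{5023} \approx 0.60084$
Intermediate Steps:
$d{\left(r \right)} = -62 + 2 r^{2}$ ($d{\left(r \right)} = \left(\left(r^{2} + r r\right) - 104\right) + 42 = \left(\left(r^{2} + r^{2}\right) - 104\right) + 42 = \left(2 r^{2} - 104\right) + 42 = \left(-104 + 2 r^{2}\right) + 42 = -62 + 2 r^{2}$)
$\frac{-15028 + d{\left(2 \left(-4\right) + 8 \right)}}{12269 - 37384} = \frac{-15028 - \left(62 - 2 \left(2 \left(-4\right) + 8\right)^{2}\right)}{12269 - 37384} = \frac{-15028 - \left(62 - 2 \left(-8 + 8\right)^{2}\right)}{-25115} = \left(-15028 - \left(62 - 2 \cdot 0^{2}\right)\right) \left(- \frac{1}{25115}\right) = \left(-15028 + \left(-62 + 2 \cdot 0\right)\right) \left(- \frac{1}{25115}\right) = \left(-15028 + \left(-62 + 0\right)\right) \left(- \frac{1}{25115}\right) = \left(-15028 - 62\right) \left(- \frac{1}{25115}\right) = \left(-15090\right) \left(- \frac{1}{25115}\right) = \frac{3018}{5023}$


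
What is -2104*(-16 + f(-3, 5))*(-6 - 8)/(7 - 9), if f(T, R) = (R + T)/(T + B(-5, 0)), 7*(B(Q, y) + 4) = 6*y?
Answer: 239856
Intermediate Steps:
B(Q, y) = -4 + 6*y/7 (B(Q, y) = -4 + (6*y)/7 = -4 + 6*y/7)
f(T, R) = (R + T)/(-4 + T) (f(T, R) = (R + T)/(T + (-4 + (6/7)*0)) = (R + T)/(T + (-4 + 0)) = (R + T)/(T - 4) = (R + T)/(-4 + T))
-2104*(-16 + f(-3, 5))*(-6 - 8)/(7 - 9) = -2104*(-16 + (5 - 3)/(-4 - 3))*(-6 - 8)/(7 - 9) = -2104*(-16 + 2/(-7))*(-14/(-2)) = -2104*(-16 - ⅐*2)*(-14*(-½)) = -2104*(-16 - 2/7)*7 = -(-239856)*7/7 = -2104*(-114) = 239856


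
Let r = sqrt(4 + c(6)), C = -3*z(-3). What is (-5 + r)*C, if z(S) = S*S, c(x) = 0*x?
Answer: 81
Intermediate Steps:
c(x) = 0
z(S) = S**2
C = -27 (C = -3*(-3)**2 = -3*9 = -27)
r = 2 (r = sqrt(4 + 0) = sqrt(4) = 2)
(-5 + r)*C = (-5 + 2)*(-27) = -3*(-27) = 81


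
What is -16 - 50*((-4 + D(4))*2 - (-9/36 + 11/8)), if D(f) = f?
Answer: 161/4 ≈ 40.250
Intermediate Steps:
-16 - 50*((-4 + D(4))*2 - (-9/36 + 11/8)) = -16 - 50*((-4 + 4)*2 - (-9/36 + 11/8)) = -16 - 50*(0*2 - (-9*1/36 + 11*(⅛))) = -16 - 50*(0 - (-¼ + 11/8)) = -16 - 50*(0 - 1*9/8) = -16 - 50*(0 - 9/8) = -16 - 50*(-9/8) = -16 + 225/4 = 161/4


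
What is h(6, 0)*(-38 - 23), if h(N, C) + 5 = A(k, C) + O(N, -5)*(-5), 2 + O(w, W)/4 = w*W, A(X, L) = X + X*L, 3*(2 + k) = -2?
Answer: -115717/3 ≈ -38572.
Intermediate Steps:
k = -8/3 (k = -2 + (⅓)*(-2) = -2 - ⅔ = -8/3 ≈ -2.6667)
A(X, L) = X + L*X
O(w, W) = -8 + 4*W*w (O(w, W) = -8 + 4*(w*W) = -8 + 4*(W*w) = -8 + 4*W*w)
h(N, C) = 97/3 + 100*N - 8*C/3 (h(N, C) = -5 + (-8*(1 + C)/3 + (-8 + 4*(-5)*N)*(-5)) = -5 + ((-8/3 - 8*C/3) + (-8 - 20*N)*(-5)) = -5 + ((-8/3 - 8*C/3) + (40 + 100*N)) = -5 + (112/3 + 100*N - 8*C/3) = 97/3 + 100*N - 8*C/3)
h(6, 0)*(-38 - 23) = (97/3 + 100*6 - 8/3*0)*(-38 - 23) = (97/3 + 600 + 0)*(-61) = (1897/3)*(-61) = -115717/3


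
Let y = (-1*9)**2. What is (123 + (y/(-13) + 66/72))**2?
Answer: 337052881/24336 ≈ 13850.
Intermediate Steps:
y = 81 (y = (-9)**2 = 81)
(123 + (y/(-13) + 66/72))**2 = (123 + (81/(-13) + 66/72))**2 = (123 + (81*(-1/13) + 66*(1/72)))**2 = (123 + (-81/13 + 11/12))**2 = (123 - 829/156)**2 = (18359/156)**2 = 337052881/24336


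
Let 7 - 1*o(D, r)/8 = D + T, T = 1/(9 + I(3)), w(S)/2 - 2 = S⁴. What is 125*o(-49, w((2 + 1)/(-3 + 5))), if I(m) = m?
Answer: 167750/3 ≈ 55917.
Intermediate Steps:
w(S) = 4 + 2*S⁴
T = 1/12 (T = 1/(9 + 3) = 1/12 ≈ 0.083333)
o(D, r) = 166/3 - 8*D (o(D, r) = 56 - 8*(D + 1/12) = 56 - 8*(1/12 + D) = 56 + (-⅔ - 8*D) = 166/3 - 8*D)
125*o(-49, w((2 + 1)/(-3 + 5))) = 125*(166/3 - 8*(-49)) = 125*(166/3 + 392) = 125*(1342/3) = 167750/3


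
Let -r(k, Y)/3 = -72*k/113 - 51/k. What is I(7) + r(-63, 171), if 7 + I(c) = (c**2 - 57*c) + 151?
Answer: -260123/791 ≈ -328.85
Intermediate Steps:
r(k, Y) = 153/k + 216*k/113 (r(k, Y) = -3*(-72*k/113 - 51/k) = -3*(-51/k - 72*k/113) = 153/k + 216*k/113)
I(c) = 144 + c**2 - 57*c (I(c) = -7 + ((c**2 - 57*c) + 151) = -7 + (151 + c**2 - 57*c) = 144 + c**2 - 57*c)
I(7) + r(-63, 171) = (144 + 7**2 - 57*7) + (153/(-63) + (216/113)*(-63)) = (144 + 49 - 399) + (153*(-1/63) - 13608/113) = -206 + (-17/7 - 13608/113) = -206 - 97177/791 = -260123/791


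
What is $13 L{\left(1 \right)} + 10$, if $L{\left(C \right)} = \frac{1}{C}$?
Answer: $23$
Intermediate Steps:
$13 L{\left(1 \right)} + 10 = \frac{13}{1} + 10 = 13 \cdot 1 + 10 = 13 + 10 = 23$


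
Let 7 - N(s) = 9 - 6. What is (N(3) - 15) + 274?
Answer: 263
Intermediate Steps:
N(s) = 4 (N(s) = 7 - (9 - 6) = 7 - 1*3 = 7 - 3 = 4)
(N(3) - 15) + 274 = (4 - 15) + 274 = -11 + 274 = 263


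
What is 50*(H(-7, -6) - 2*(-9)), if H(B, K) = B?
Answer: 550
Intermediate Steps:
50*(H(-7, -6) - 2*(-9)) = 50*(-7 - 2*(-9)) = 50*(-7 + 18) = 50*11 = 550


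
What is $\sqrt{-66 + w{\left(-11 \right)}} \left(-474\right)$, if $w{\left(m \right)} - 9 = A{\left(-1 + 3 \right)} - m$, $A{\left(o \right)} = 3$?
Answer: $- 474 i \sqrt{43} \approx - 3108.2 i$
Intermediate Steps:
$w{\left(m \right)} = 12 - m$ ($w{\left(m \right)} = 9 - \left(-3 + m\right) = 12 - m$)
$\sqrt{-66 + w{\left(-11 \right)}} \left(-474\right) = \sqrt{-66 + \left(12 - -11\right)} \left(-474\right) = \sqrt{-66 + \left(12 + 11\right)} \left(-474\right) = \sqrt{-66 + 23} \left(-474\right) = \sqrt{-43} \left(-474\right) = i \sqrt{43} \left(-474\right) = - 474 i \sqrt{43}$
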